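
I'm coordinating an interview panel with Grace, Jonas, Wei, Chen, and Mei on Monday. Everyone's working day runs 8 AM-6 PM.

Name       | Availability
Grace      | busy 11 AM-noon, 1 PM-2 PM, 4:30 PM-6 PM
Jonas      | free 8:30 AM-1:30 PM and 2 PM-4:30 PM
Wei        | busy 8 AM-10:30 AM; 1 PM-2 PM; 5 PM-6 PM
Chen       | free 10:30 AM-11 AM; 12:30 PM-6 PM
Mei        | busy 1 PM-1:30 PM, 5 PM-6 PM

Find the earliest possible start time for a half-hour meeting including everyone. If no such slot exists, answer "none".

10:30

Grace free: 08:00-11:00, 12:00-13:00, 14:00-16:30 (invert busy blocks within the working day).
Jonas free: 08:30-13:30, 14:00-16:30.
Wei free: 10:30-13:00, 14:00-17:00 (invert busy blocks within the working day).
Chen free: 10:30-11:00, 12:30-18:00.
Mei free: 08:00-13:00, 13:30-17:00 (invert busy blocks within the working day).
Grace ∩ Jonas: 08:30-11:00, 12:00-13:00, 14:00-16:30.
Grace ∩ Jonas ∩ Wei: 10:30-11:00, 12:00-13:00, 14:00-16:30.
Grace ∩ Jonas ∩ Wei ∩ Chen: 10:30-11:00, 12:30-13:00, 14:00-16:30.
Grace ∩ Jonas ∩ Wei ∩ Chen ∩ Mei: 10:30-11:00, 12:30-13:00, 14:00-16:30.
So the common availability across everyone is 10:30-11:00, 12:30-13:00, 14:00-16:30.
The first common window of at least 30 minutes is 10:30-11:00, so the earliest start is 10:30.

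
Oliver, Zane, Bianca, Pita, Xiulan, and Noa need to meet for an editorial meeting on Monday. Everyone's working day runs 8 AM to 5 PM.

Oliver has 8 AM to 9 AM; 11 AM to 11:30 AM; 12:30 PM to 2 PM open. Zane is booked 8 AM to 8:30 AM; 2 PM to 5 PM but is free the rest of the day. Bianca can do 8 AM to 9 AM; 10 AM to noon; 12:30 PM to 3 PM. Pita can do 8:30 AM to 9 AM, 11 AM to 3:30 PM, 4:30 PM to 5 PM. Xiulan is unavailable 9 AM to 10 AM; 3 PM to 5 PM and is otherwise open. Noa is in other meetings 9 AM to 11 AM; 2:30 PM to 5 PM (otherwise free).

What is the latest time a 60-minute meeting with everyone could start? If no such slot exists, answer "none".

13:00

Oliver free: 08:00-09:00, 11:00-11:30, 12:30-14:00.
Zane free: 08:30-14:00 (invert busy blocks within the working day).
Bianca free: 08:00-09:00, 10:00-12:00, 12:30-15:00.
Pita free: 08:30-09:00, 11:00-15:30, 16:30-17:00.
Xiulan free: 08:00-09:00, 10:00-15:00 (invert busy blocks within the working day).
Noa free: 08:00-09:00, 11:00-14:30 (invert busy blocks within the working day).
Oliver ∩ Zane: 08:30-09:00, 11:00-11:30, 12:30-14:00.
Oliver ∩ Zane ∩ Bianca: 08:30-09:00, 11:00-11:30, 12:30-14:00.
Oliver ∩ Zane ∩ Bianca ∩ Pita: 08:30-09:00, 11:00-11:30, 12:30-14:00.
Oliver ∩ Zane ∩ Bianca ∩ Pita ∩ Xiulan: 08:30-09:00, 11:00-11:30, 12:30-14:00.
Oliver ∩ Zane ∩ Bianca ∩ Pita ∩ Xiulan ∩ Noa: 08:30-09:00, 11:00-11:30, 12:30-14:00.
The last common window of at least 60 minutes is 12:30-14:00; a 60-minute meeting can start as late as 13:00 and still end by 14:00.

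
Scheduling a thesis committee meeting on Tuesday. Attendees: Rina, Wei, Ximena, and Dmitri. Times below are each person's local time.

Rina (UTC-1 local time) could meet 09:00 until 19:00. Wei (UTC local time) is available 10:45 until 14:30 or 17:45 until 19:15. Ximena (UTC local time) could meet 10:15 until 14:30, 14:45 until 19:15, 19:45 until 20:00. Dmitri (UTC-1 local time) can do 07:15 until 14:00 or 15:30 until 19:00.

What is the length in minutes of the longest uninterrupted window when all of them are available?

225

Rina in UTC: 10:00-20:00 (add 1h to convert from UTC-1).
Wei in UTC: 10:45-14:30, 17:45-19:15.
Ximena in UTC: 10:15-14:30, 14:45-19:15, 19:45-20:00.
Dmitri in UTC: 08:15-15:00, 16:30-20:00 (add 1h to convert from UTC-1).
Rina ∩ Wei: 10:45-14:30, 17:45-19:15.
Rina ∩ Wei ∩ Ximena: 10:45-14:30, 17:45-19:15.
Rina ∩ Wei ∩ Ximena ∩ Dmitri: 10:45-14:30, 17:45-19:15.
The longest is 10:45-14:30 at 225 minutes.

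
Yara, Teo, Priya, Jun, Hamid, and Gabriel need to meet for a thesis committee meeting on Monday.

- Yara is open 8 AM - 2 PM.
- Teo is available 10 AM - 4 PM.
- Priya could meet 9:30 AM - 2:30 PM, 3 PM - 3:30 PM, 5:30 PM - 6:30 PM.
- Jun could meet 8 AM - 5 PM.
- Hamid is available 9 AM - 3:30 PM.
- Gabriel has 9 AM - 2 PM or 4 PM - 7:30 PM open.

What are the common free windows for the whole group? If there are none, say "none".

10:00-14:00

Yara ∩ Teo: 10:00-14:00.
Yara ∩ Teo ∩ Priya: 10:00-14:00.
Yara ∩ Teo ∩ Priya ∩ Jun: 10:00-14:00.
Yara ∩ Teo ∩ Priya ∩ Jun ∩ Hamid: 10:00-14:00.
Yara ∩ Teo ∩ Priya ∩ Jun ∩ Hamid ∩ Gabriel: 10:00-14:00.
So the common availability across everyone is 10:00-14:00.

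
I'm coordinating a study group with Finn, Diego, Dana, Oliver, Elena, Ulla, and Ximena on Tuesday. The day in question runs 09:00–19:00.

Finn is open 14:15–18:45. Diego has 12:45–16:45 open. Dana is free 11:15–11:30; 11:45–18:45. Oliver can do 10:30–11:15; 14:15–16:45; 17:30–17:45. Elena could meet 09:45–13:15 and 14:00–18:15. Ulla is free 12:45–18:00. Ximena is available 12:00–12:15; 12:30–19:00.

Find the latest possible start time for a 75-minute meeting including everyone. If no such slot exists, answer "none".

15:30

Finn ∩ Diego: 14:15-16:45.
Finn ∩ Diego ∩ Dana: 14:15-16:45.
Finn ∩ Diego ∩ Dana ∩ Oliver: 14:15-16:45.
Finn ∩ Diego ∩ Dana ∩ Oliver ∩ Elena: 14:15-16:45.
Finn ∩ Diego ∩ Dana ∩ Oliver ∩ Elena ∩ Ulla: 14:15-16:45.
Finn ∩ Diego ∩ Dana ∩ Oliver ∩ Elena ∩ Ulla ∩ Ximena: 14:15-16:45.
So the common availability across everyone is 14:15-16:45.
The last common window of at least 75 minutes is 14:15-16:45; a 75-minute meeting can start as late as 15:30 and still end by 16:45.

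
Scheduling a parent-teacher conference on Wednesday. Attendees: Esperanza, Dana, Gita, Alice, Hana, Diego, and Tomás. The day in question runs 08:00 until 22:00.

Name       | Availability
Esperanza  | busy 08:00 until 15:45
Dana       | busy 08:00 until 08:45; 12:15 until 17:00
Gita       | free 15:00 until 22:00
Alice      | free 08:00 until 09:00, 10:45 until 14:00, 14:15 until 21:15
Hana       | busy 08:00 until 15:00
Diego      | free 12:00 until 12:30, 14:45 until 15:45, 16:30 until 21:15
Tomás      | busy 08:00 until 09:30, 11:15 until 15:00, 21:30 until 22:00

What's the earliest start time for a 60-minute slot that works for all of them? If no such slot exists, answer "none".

Esperanza free: 15:45-22:00 (invert busy blocks within the working day).
Dana free: 08:45-12:15, 17:00-22:00 (invert busy blocks within the working day).
Gita free: 15:00-22:00.
Alice free: 08:00-09:00, 10:45-14:00, 14:15-21:15.
Hana free: 15:00-22:00 (invert busy blocks within the working day).
Diego free: 12:00-12:30, 14:45-15:45, 16:30-21:15.
Tomás free: 09:30-11:15, 15:00-21:30 (invert busy blocks within the working day).
Esperanza ∩ Dana: 17:00-22:00.
Esperanza ∩ Dana ∩ Gita: 17:00-22:00.
Esperanza ∩ Dana ∩ Gita ∩ Alice: 17:00-21:15.
Esperanza ∩ Dana ∩ Gita ∩ Alice ∩ Hana: 17:00-21:15.
Esperanza ∩ Dana ∩ Gita ∩ Alice ∩ Hana ∩ Diego: 17:00-21:15.
Esperanza ∩ Dana ∩ Gita ∩ Alice ∩ Hana ∩ Diego ∩ Tomás: 17:00-21:15.
The first common window of at least 60 minutes is 17:00-21:15, so the earliest start is 17:00.

17:00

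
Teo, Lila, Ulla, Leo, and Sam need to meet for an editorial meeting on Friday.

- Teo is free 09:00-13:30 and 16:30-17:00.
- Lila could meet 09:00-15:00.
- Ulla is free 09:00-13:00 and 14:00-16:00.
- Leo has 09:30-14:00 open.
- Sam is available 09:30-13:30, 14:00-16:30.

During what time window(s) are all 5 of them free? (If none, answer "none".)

Teo ∩ Lila: 09:00-13:30.
Teo ∩ Lila ∩ Ulla: 09:00-13:00.
Teo ∩ Lila ∩ Ulla ∩ Leo: 09:30-13:00.
Teo ∩ Lila ∩ Ulla ∩ Leo ∩ Sam: 09:30-13:00.

09:30-13:00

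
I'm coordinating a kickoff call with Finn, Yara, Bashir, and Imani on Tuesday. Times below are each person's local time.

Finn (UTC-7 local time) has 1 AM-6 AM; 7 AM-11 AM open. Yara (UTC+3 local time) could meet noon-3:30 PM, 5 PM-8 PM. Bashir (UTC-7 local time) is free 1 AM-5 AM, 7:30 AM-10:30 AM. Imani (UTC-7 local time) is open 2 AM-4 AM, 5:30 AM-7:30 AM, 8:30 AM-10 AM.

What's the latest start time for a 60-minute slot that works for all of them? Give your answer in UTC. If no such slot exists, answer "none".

16:00

Finn in UTC: 08:00-13:00, 14:00-18:00 (add 7h to convert from UTC-7).
Yara in UTC: 09:00-12:30, 14:00-17:00 (subtract 3h to convert from UTC+3).
Bashir in UTC: 08:00-12:00, 14:30-17:30 (add 7h to convert from UTC-7).
Imani in UTC: 09:00-11:00, 12:30-14:30, 15:30-17:00 (add 7h to convert from UTC-7).
Finn ∩ Yara: 09:00-12:30, 14:00-17:00.
Finn ∩ Yara ∩ Bashir: 09:00-12:00, 14:30-17:00.
Finn ∩ Yara ∩ Bashir ∩ Imani: 09:00-11:00, 15:30-17:00.
The last common window of at least 60 minutes is 15:30-17:00; a 60-minute meeting can start as late as 16:00 and still end by 17:00.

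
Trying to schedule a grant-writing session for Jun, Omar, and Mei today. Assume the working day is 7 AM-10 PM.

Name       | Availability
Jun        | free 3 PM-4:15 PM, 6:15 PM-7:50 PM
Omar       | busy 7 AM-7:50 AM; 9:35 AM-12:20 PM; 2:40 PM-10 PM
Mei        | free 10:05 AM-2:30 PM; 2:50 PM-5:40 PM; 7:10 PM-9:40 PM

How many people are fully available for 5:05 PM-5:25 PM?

1

Jun free: 15:00-16:15, 18:15-19:50.
Omar free: 07:50-09:35, 12:20-14:40 (invert busy blocks within the working day).
Mei free: 10:05-14:30, 14:50-17:40, 19:10-21:40.
Mei can make the full 17:05-17:25 slot — that's 1.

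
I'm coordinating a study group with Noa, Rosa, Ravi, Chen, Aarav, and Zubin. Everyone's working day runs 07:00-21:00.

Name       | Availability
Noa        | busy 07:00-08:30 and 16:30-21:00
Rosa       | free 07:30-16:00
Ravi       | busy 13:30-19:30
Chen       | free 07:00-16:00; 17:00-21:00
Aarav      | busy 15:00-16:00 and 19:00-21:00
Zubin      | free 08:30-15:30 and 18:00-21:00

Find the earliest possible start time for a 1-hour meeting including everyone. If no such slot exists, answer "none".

Noa free: 08:30-16:30 (invert busy blocks within the working day).
Rosa free: 07:30-16:00.
Ravi free: 07:00-13:30, 19:30-21:00 (invert busy blocks within the working day).
Chen free: 07:00-16:00, 17:00-21:00.
Aarav free: 07:00-15:00, 16:00-19:00 (invert busy blocks within the working day).
Zubin free: 08:30-15:30, 18:00-21:00.
Noa ∩ Rosa: 08:30-16:00.
Noa ∩ Rosa ∩ Ravi: 08:30-13:30.
Noa ∩ Rosa ∩ Ravi ∩ Chen: 08:30-13:30.
Noa ∩ Rosa ∩ Ravi ∩ Chen ∩ Aarav: 08:30-13:30.
Noa ∩ Rosa ∩ Ravi ∩ Chen ∩ Aarav ∩ Zubin: 08:30-13:30.
The first common window of at least 60 minutes is 08:30-13:30, so the earliest start is 08:30.

08:30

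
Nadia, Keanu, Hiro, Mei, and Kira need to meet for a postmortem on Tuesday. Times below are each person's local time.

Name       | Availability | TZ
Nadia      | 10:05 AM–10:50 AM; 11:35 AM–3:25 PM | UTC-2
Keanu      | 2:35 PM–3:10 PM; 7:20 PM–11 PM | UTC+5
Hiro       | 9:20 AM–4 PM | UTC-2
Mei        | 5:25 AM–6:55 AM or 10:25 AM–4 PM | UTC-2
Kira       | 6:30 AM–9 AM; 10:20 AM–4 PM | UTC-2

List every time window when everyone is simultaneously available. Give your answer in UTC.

Nadia in UTC: 12:05-12:50, 13:35-17:25 (add 2h to convert from UTC-2).
Keanu in UTC: 09:35-10:10, 14:20-18:00 (subtract 5h to convert from UTC+5).
Hiro in UTC: 11:20-18:00 (add 2h to convert from UTC-2).
Mei in UTC: 07:25-08:55, 12:25-18:00 (add 2h to convert from UTC-2).
Kira in UTC: 08:30-11:00, 12:20-18:00 (add 2h to convert from UTC-2).
Nadia ∩ Keanu: 14:20-17:25.
Nadia ∩ Keanu ∩ Hiro: 14:20-17:25.
Nadia ∩ Keanu ∩ Hiro ∩ Mei: 14:20-17:25.
Nadia ∩ Keanu ∩ Hiro ∩ Mei ∩ Kira: 14:20-17:25.

14:20-17:25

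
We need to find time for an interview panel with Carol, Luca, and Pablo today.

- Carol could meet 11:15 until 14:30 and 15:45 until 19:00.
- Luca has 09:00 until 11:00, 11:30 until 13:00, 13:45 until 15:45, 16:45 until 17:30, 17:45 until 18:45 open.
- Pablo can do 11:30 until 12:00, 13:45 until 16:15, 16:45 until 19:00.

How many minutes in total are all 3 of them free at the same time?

180

Carol ∩ Luca: 11:30-13:00, 13:45-14:30, 16:45-17:30, 17:45-18:45.
Carol ∩ Luca ∩ Pablo: 11:30-12:00, 13:45-14:30, 16:45-17:30, 17:45-18:45.
Summing the common windows: 30 + 45 + 45 + 60 = 180 minutes.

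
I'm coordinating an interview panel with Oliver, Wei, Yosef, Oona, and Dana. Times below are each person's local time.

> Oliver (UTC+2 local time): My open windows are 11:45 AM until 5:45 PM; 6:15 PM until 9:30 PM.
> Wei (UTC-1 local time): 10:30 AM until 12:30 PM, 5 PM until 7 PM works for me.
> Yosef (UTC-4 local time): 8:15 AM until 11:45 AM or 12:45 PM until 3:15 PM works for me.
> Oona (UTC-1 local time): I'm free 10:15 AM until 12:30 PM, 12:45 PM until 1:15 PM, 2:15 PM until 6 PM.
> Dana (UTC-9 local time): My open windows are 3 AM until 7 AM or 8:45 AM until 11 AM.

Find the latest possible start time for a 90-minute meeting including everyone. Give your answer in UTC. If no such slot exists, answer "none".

none

Oliver in UTC: 09:45-15:45, 16:15-19:30 (subtract 2h to convert from UTC+2).
Wei in UTC: 11:30-13:30, 18:00-20:00 (add 1h to convert from UTC-1).
Yosef in UTC: 12:15-15:45, 16:45-19:15 (add 4h to convert from UTC-4).
Oona in UTC: 11:15-13:30, 13:45-14:15, 15:15-19:00 (add 1h to convert from UTC-1).
Dana in UTC: 12:00-16:00, 17:45-20:00 (add 9h to convert from UTC-9).
Oliver ∩ Wei: 11:30-13:30, 18:00-19:30.
Oliver ∩ Wei ∩ Yosef: 12:15-13:30, 18:00-19:15.
Oliver ∩ Wei ∩ Yosef ∩ Oona: 12:15-13:30, 18:00-19:00.
Oliver ∩ Wei ∩ Yosef ∩ Oona ∩ Dana: 12:15-13:30, 18:00-19:00.
Those are the intersection windows.
No common window is at least 90 minutes long.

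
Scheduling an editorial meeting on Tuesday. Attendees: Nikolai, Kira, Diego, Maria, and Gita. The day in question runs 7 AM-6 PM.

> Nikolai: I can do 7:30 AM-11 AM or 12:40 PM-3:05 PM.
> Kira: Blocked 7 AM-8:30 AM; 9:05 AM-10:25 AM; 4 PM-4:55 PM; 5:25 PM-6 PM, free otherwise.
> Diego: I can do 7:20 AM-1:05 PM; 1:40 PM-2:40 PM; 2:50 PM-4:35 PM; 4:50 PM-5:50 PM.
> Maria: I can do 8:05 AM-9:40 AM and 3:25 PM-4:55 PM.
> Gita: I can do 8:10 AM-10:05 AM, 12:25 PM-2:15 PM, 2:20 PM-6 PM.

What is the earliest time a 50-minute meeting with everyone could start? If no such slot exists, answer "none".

Nikolai free: 07:30-11:00, 12:40-15:05.
Kira free: 08:30-09:05, 10:25-16:00, 16:55-17:25 (invert busy blocks within the working day).
Diego free: 07:20-13:05, 13:40-14:40, 14:50-16:35, 16:50-17:50.
Maria free: 08:05-09:40, 15:25-16:55.
Gita free: 08:10-10:05, 12:25-14:15, 14:20-18:00.
Nikolai ∩ Kira: 08:30-09:05, 10:25-11:00, 12:40-15:05.
Nikolai ∩ Kira ∩ Diego: 08:30-09:05, 10:25-11:00, 12:40-13:05, 13:40-14:40, 14:50-15:05.
Nikolai ∩ Kira ∩ Diego ∩ Maria: 08:30-09:05.
Nikolai ∩ Kira ∩ Diego ∩ Maria ∩ Gita: 08:30-09:05.
So the common availability across everyone is 08:30-09:05.
No common window is at least 50 minutes long.

none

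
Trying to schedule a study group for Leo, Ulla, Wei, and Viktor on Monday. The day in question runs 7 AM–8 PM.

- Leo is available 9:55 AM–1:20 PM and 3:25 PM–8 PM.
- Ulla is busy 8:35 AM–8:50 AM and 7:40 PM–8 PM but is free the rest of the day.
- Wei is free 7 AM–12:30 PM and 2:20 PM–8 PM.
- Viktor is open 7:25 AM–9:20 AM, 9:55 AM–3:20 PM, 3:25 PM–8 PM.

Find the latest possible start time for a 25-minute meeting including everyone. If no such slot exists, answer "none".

Leo free: 09:55-13:20, 15:25-20:00.
Ulla free: 07:00-08:35, 08:50-19:40 (invert busy blocks within the working day).
Wei free: 07:00-12:30, 14:20-20:00.
Viktor free: 07:25-09:20, 09:55-15:20, 15:25-20:00.
Leo ∩ Ulla: 09:55-13:20, 15:25-19:40.
Leo ∩ Ulla ∩ Wei: 09:55-12:30, 15:25-19:40.
Leo ∩ Ulla ∩ Wei ∩ Viktor: 09:55-12:30, 15:25-19:40.
The last common window of at least 25 minutes is 15:25-19:40; a 25-minute meeting can start as late as 19:15 and still end by 19:40.

19:15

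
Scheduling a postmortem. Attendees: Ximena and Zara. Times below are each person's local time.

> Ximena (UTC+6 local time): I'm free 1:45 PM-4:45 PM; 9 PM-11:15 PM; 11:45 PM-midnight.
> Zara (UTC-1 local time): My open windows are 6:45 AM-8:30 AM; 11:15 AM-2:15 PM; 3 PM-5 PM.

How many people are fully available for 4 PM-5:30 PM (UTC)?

1

Ximena in UTC: 07:45-10:45, 15:00-17:15, 17:45-18:00 (subtract 6h to convert from UTC+6).
Zara in UTC: 07:45-09:30, 12:15-15:15, 16:00-18:00 (add 1h to convert from UTC-1).
Zara can make the full 16:00-17:30 slot — that's 1.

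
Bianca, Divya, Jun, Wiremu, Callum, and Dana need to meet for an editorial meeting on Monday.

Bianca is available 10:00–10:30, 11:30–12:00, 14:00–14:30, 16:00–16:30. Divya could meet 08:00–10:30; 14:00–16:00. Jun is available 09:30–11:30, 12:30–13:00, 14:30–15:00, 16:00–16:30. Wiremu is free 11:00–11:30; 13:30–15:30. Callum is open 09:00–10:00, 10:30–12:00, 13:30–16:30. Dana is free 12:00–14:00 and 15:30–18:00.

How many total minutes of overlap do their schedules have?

Bianca ∩ Divya: 10:00-10:30, 14:00-14:30.
Bianca ∩ Divya ∩ Jun: 10:00-10:30.
Bianca ∩ Divya ∩ Jun ∩ Wiremu: ∅.
Bianca ∩ Divya ∩ Jun ∩ Wiremu ∩ Callum: ∅.
Bianca ∩ Divya ∩ Jun ∩ Wiremu ∩ Callum ∩ Dana: ∅.
There is no time when everyone is free.
There is no common window, so the total is 0 minutes.

0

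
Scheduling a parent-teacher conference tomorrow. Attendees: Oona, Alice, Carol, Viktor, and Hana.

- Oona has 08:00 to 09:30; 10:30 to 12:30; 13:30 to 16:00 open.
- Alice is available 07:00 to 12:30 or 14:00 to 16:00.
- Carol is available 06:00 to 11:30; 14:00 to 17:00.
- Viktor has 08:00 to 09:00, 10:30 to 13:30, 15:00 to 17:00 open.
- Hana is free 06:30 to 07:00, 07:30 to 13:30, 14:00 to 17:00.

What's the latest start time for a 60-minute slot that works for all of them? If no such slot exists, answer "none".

Oona ∩ Alice: 08:00-09:30, 10:30-12:30, 14:00-16:00.
Oona ∩ Alice ∩ Carol: 08:00-09:30, 10:30-11:30, 14:00-16:00.
Oona ∩ Alice ∩ Carol ∩ Viktor: 08:00-09:00, 10:30-11:30, 15:00-16:00.
Oona ∩ Alice ∩ Carol ∩ Viktor ∩ Hana: 08:00-09:00, 10:30-11:30, 15:00-16:00.
So the common availability across everyone is 08:00-09:00, 10:30-11:30, 15:00-16:00.
The last common window of at least 60 minutes is 15:00-16:00; a 60-minute meeting can start as late as 15:00 and still end by 16:00.

15:00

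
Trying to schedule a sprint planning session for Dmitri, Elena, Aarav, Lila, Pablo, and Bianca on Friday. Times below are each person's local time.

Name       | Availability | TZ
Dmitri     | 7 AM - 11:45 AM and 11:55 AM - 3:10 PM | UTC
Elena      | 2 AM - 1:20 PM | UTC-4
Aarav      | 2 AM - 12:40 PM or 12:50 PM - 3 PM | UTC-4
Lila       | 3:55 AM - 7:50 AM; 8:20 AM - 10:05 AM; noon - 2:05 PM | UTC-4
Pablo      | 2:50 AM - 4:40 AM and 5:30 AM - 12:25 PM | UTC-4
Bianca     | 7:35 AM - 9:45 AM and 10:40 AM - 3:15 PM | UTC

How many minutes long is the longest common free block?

105

Dmitri in UTC: 07:00-11:45, 11:55-15:10.
Elena in UTC: 06:00-17:20 (add 4h to convert from UTC-4).
Aarav in UTC: 06:00-16:40, 16:50-19:00 (add 4h to convert from UTC-4).
Lila in UTC: 07:55-11:50, 12:20-14:05, 16:00-18:05 (add 4h to convert from UTC-4).
Pablo in UTC: 06:50-08:40, 09:30-16:25 (add 4h to convert from UTC-4).
Bianca in UTC: 07:35-09:45, 10:40-15:15.
Dmitri ∩ Elena: 07:00-11:45, 11:55-15:10.
Dmitri ∩ Elena ∩ Aarav: 07:00-11:45, 11:55-15:10.
Dmitri ∩ Elena ∩ Aarav ∩ Lila: 07:55-11:45, 12:20-14:05.
Dmitri ∩ Elena ∩ Aarav ∩ Lila ∩ Pablo: 07:55-08:40, 09:30-11:45, 12:20-14:05.
Dmitri ∩ Elena ∩ Aarav ∩ Lila ∩ Pablo ∩ Bianca: 07:55-08:40, 09:30-09:45, 10:40-11:45, 12:20-14:05.
The longest is 12:20-14:05 at 105 minutes.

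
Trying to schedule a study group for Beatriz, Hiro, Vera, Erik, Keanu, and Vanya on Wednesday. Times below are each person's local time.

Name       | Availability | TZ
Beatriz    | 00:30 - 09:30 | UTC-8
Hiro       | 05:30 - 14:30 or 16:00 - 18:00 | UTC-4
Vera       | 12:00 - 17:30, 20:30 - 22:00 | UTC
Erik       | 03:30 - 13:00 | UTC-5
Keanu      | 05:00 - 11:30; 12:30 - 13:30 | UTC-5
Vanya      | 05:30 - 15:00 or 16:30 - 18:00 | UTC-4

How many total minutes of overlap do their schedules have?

270

Beatriz in UTC: 08:30-17:30 (add 8h to convert from UTC-8).
Hiro in UTC: 09:30-18:30, 20:00-22:00 (add 4h to convert from UTC-4).
Vera in UTC: 12:00-17:30, 20:30-22:00.
Erik in UTC: 08:30-18:00 (add 5h to convert from UTC-5).
Keanu in UTC: 10:00-16:30, 17:30-18:30 (add 5h to convert from UTC-5).
Vanya in UTC: 09:30-19:00, 20:30-22:00 (add 4h to convert from UTC-4).
Beatriz ∩ Hiro: 09:30-17:30.
Beatriz ∩ Hiro ∩ Vera: 12:00-17:30.
Beatriz ∩ Hiro ∩ Vera ∩ Erik: 12:00-17:30.
Beatriz ∩ Hiro ∩ Vera ∩ Erik ∩ Keanu: 12:00-16:30.
Beatriz ∩ Hiro ∩ Vera ∩ Erik ∩ Keanu ∩ Vanya: 12:00-16:30.
Those are the intersection windows.
That's a single block of 270 minutes.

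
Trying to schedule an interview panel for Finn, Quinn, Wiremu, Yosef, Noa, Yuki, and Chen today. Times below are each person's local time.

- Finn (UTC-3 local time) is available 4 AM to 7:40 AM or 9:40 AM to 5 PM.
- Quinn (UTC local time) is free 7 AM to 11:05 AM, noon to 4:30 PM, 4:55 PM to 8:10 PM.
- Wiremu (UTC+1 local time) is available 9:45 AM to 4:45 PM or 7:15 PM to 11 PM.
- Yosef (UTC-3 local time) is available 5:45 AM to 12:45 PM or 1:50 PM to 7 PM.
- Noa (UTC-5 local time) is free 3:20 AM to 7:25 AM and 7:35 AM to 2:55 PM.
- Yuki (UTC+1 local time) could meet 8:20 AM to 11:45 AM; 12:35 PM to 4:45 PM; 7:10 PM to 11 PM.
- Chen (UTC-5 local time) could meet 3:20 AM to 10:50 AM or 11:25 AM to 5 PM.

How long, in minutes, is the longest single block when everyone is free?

185

Finn in UTC: 07:00-10:40, 12:40-20:00 (add 3h to convert from UTC-3).
Quinn in UTC: 07:00-11:05, 12:00-16:30, 16:55-20:10.
Wiremu in UTC: 08:45-15:45, 18:15-22:00 (subtract 1h to convert from UTC+1).
Yosef in UTC: 08:45-15:45, 16:50-22:00 (add 3h to convert from UTC-3).
Noa in UTC: 08:20-12:25, 12:35-19:55 (add 5h to convert from UTC-5).
Yuki in UTC: 07:20-10:45, 11:35-15:45, 18:10-22:00 (subtract 1h to convert from UTC+1).
Chen in UTC: 08:20-15:50, 16:25-22:00 (add 5h to convert from UTC-5).
Finn ∩ Quinn: 07:00-10:40, 12:40-16:30, 16:55-20:00.
Finn ∩ Quinn ∩ Wiremu: 08:45-10:40, 12:40-15:45, 18:15-20:00.
Finn ∩ Quinn ∩ Wiremu ∩ Yosef: 08:45-10:40, 12:40-15:45, 18:15-20:00.
Finn ∩ Quinn ∩ Wiremu ∩ Yosef ∩ Noa: 08:45-10:40, 12:40-15:45, 18:15-19:55.
Finn ∩ Quinn ∩ Wiremu ∩ Yosef ∩ Noa ∩ Yuki: 08:45-10:40, 12:40-15:45, 18:15-19:55.
Finn ∩ Quinn ∩ Wiremu ∩ Yosef ∩ Noa ∩ Yuki ∩ Chen: 08:45-10:40, 12:40-15:45, 18:15-19:55.
The longest is 12:40-15:45 at 185 minutes.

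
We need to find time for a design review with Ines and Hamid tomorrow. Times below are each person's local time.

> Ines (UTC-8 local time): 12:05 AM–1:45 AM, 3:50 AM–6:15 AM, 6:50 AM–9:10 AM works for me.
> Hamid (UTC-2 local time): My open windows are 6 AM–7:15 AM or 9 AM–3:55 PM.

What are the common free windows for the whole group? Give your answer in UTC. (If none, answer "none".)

08:05-09:15, 11:50-14:15, 14:50-17:10

Ines in UTC: 08:05-09:45, 11:50-14:15, 14:50-17:10 (add 8h to convert from UTC-8).
Hamid in UTC: 08:00-09:15, 11:00-17:55 (add 2h to convert from UTC-2).
Ines ∩ Hamid: 08:05-09:15, 11:50-14:15, 14:50-17:10.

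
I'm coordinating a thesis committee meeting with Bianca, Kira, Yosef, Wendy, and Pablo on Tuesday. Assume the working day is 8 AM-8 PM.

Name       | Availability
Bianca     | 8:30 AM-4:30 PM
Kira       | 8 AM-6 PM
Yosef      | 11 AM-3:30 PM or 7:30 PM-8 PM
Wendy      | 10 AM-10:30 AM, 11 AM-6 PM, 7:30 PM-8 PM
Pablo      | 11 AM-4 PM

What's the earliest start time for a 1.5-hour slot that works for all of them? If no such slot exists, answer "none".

11:00

Bianca ∩ Kira: 08:30-16:30.
Bianca ∩ Kira ∩ Yosef: 11:00-15:30.
Bianca ∩ Kira ∩ Yosef ∩ Wendy: 11:00-15:30.
Bianca ∩ Kira ∩ Yosef ∩ Wendy ∩ Pablo: 11:00-15:30.
The first common window of at least 90 minutes is 11:00-15:30, so the earliest start is 11:00.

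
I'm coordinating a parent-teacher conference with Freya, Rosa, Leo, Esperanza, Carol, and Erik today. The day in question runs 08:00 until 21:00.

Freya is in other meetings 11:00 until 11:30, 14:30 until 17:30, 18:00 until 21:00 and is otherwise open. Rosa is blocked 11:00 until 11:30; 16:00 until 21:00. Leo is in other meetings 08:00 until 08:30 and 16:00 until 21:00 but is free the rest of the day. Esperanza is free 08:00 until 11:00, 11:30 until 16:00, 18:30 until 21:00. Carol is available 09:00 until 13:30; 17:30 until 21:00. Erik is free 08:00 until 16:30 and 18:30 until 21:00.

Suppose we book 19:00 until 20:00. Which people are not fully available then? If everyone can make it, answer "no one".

Freya, Leo, Rosa

Freya free: 08:00-11:00, 11:30-14:30, 17:30-18:00 (invert busy blocks within the working day).
Rosa free: 08:00-11:00, 11:30-16:00 (invert busy blocks within the working day).
Leo free: 08:30-16:00 (invert busy blocks within the working day).
Esperanza free: 08:00-11:00, 11:30-16:00, 18:30-21:00.
Carol free: 09:00-13:30, 17:30-21:00.
Erik free: 08:00-16:30, 18:30-21:00.
Freya: not fully free for 19:00-20:00. Rosa: not fully free for 19:00-20:00. Leo: not fully free for 19:00-20:00. Esperanza: free for 19:00-20:00. Carol: free for 19:00-20:00. Erik: free for 19:00-20:00.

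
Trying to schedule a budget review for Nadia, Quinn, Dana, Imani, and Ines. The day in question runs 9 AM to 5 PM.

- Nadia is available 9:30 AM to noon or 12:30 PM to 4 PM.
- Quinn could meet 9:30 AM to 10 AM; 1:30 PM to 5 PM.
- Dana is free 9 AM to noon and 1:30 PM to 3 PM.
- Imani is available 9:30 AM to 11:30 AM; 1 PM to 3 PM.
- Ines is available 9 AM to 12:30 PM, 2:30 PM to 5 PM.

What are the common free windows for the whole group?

Nadia ∩ Quinn: 09:30-10:00, 13:30-16:00.
Nadia ∩ Quinn ∩ Dana: 09:30-10:00, 13:30-15:00.
Nadia ∩ Quinn ∩ Dana ∩ Imani: 09:30-10:00, 13:30-15:00.
Nadia ∩ Quinn ∩ Dana ∩ Imani ∩ Ines: 09:30-10:00, 14:30-15:00.

09:30-10:00, 14:30-15:00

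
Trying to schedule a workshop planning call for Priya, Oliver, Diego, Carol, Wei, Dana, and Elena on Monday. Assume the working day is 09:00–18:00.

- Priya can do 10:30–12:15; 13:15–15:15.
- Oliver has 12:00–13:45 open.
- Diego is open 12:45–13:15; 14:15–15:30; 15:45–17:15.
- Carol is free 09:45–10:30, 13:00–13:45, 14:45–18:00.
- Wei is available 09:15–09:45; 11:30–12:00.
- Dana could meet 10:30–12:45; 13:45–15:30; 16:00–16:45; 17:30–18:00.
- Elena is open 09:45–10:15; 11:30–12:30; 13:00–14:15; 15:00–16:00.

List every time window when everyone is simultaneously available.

Priya ∩ Oliver: 12:00-12:15, 13:15-13:45.
Priya ∩ Oliver ∩ Diego: ∅.
Priya ∩ Oliver ∩ Diego ∩ Carol: ∅.
Priya ∩ Oliver ∩ Diego ∩ Carol ∩ Wei: ∅.
Priya ∩ Oliver ∩ Diego ∩ Carol ∩ Wei ∩ Dana: ∅.
Priya ∩ Oliver ∩ Diego ∩ Carol ∩ Wei ∩ Dana ∩ Elena: ∅.
There is no time when everyone is free.

none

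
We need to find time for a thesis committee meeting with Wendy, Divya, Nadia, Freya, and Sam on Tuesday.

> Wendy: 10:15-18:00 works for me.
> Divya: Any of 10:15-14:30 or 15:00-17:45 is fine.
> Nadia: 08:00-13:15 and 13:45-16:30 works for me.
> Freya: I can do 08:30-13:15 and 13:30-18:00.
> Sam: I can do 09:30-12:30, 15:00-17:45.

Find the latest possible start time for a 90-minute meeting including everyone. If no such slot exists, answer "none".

15:00

Wendy ∩ Divya: 10:15-14:30, 15:00-17:45.
Wendy ∩ Divya ∩ Nadia: 10:15-13:15, 13:45-14:30, 15:00-16:30.
Wendy ∩ Divya ∩ Nadia ∩ Freya: 10:15-13:15, 13:45-14:30, 15:00-16:30.
Wendy ∩ Divya ∩ Nadia ∩ Freya ∩ Sam: 10:15-12:30, 15:00-16:30.
The last common window of at least 90 minutes is 15:00-16:30; a 90-minute meeting can start as late as 15:00 and still end by 16:30.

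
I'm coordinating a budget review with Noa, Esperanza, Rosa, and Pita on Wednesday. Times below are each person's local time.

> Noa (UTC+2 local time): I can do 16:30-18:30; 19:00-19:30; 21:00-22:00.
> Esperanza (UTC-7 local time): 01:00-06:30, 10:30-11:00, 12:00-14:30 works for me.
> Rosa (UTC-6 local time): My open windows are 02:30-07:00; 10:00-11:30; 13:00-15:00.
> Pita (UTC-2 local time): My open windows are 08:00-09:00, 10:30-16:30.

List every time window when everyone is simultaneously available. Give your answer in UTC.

none

Noa in UTC: 14:30-16:30, 17:00-17:30, 19:00-20:00 (subtract 2h to convert from UTC+2).
Esperanza in UTC: 08:00-13:30, 17:30-18:00, 19:00-21:30 (add 7h to convert from UTC-7).
Rosa in UTC: 08:30-13:00, 16:00-17:30, 19:00-21:00 (add 6h to convert from UTC-6).
Pita in UTC: 10:00-11:00, 12:30-18:30 (add 2h to convert from UTC-2).
Noa ∩ Esperanza: 19:00-20:00.
Noa ∩ Esperanza ∩ Rosa: 19:00-20:00.
Noa ∩ Esperanza ∩ Rosa ∩ Pita: ∅.
There is no time when everyone is free.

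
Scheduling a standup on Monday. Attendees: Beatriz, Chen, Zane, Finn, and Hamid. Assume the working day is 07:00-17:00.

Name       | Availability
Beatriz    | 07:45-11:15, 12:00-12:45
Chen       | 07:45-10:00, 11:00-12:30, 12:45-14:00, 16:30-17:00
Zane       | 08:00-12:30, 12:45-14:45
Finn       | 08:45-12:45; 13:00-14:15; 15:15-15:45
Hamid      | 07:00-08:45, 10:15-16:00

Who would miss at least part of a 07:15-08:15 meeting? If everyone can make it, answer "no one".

Beatriz: not fully free for 07:15-08:15. Chen: not fully free for 07:15-08:15. Zane: not fully free for 07:15-08:15. Finn: not fully free for 07:15-08:15. Hamid: free for 07:15-08:15.

Beatriz, Chen, Finn, Zane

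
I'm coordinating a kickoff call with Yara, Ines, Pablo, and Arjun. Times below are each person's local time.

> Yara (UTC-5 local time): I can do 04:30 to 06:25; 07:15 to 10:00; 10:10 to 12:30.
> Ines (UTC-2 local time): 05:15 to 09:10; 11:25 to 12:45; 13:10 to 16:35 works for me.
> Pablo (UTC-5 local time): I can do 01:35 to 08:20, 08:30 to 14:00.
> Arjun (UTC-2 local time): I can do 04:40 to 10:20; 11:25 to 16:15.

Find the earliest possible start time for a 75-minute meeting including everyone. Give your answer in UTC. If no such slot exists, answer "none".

Yara in UTC: 09:30-11:25, 12:15-15:00, 15:10-17:30 (add 5h to convert from UTC-5).
Ines in UTC: 07:15-11:10, 13:25-14:45, 15:10-18:35 (add 2h to convert from UTC-2).
Pablo in UTC: 06:35-13:20, 13:30-19:00 (add 5h to convert from UTC-5).
Arjun in UTC: 06:40-12:20, 13:25-18:15 (add 2h to convert from UTC-2).
Yara ∩ Ines: 09:30-11:10, 13:25-14:45, 15:10-17:30.
Yara ∩ Ines ∩ Pablo: 09:30-11:10, 13:30-14:45, 15:10-17:30.
Yara ∩ Ines ∩ Pablo ∩ Arjun: 09:30-11:10, 13:30-14:45, 15:10-17:30.
Those are the intersection windows.
The first common window of at least 75 minutes is 09:30-11:10, so the earliest start is 09:30.

09:30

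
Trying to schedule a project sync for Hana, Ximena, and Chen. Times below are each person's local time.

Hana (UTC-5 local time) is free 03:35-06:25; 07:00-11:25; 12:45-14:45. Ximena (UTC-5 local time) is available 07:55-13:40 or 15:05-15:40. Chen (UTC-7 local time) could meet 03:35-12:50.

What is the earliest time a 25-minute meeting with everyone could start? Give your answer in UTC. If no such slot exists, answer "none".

12:55

Hana in UTC: 08:35-11:25, 12:00-16:25, 17:45-19:45 (add 5h to convert from UTC-5).
Ximena in UTC: 12:55-18:40, 20:05-20:40 (add 5h to convert from UTC-5).
Chen in UTC: 10:35-19:50 (add 7h to convert from UTC-7).
Hana ∩ Ximena: 12:55-16:25, 17:45-18:40.
Hana ∩ Ximena ∩ Chen: 12:55-16:25, 17:45-18:40.
The first common window of at least 25 minutes is 12:55-16:25, so the earliest start is 12:55.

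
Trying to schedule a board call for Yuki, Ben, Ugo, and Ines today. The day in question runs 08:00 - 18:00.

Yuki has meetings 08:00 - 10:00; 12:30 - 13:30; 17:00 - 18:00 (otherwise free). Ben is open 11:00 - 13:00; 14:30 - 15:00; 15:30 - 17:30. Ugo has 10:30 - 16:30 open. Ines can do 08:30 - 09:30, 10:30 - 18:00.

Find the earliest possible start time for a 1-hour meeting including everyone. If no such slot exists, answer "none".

Yuki free: 10:00-12:30, 13:30-17:00 (invert busy blocks within the working day).
Ben free: 11:00-13:00, 14:30-15:00, 15:30-17:30.
Ugo free: 10:30-16:30.
Ines free: 08:30-09:30, 10:30-18:00.
Yuki ∩ Ben: 11:00-12:30, 14:30-15:00, 15:30-17:00.
Yuki ∩ Ben ∩ Ugo: 11:00-12:30, 14:30-15:00, 15:30-16:30.
Yuki ∩ Ben ∩ Ugo ∩ Ines: 11:00-12:30, 14:30-15:00, 15:30-16:30.
The first common window of at least 60 minutes is 11:00-12:30, so the earliest start is 11:00.

11:00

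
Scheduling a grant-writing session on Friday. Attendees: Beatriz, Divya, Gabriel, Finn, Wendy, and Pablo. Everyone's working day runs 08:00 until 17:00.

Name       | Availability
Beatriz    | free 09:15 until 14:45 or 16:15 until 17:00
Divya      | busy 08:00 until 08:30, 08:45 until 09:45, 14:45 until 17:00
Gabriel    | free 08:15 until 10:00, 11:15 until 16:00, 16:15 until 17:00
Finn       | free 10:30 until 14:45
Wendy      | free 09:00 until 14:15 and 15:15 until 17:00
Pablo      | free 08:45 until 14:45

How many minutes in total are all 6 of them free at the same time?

180

Beatriz free: 09:15-14:45, 16:15-17:00.
Divya free: 08:30-08:45, 09:45-14:45 (invert busy blocks within the working day).
Gabriel free: 08:15-10:00, 11:15-16:00, 16:15-17:00.
Finn free: 10:30-14:45.
Wendy free: 09:00-14:15, 15:15-17:00.
Pablo free: 08:45-14:45.
Beatriz ∩ Divya: 09:45-14:45.
Beatriz ∩ Divya ∩ Gabriel: 09:45-10:00, 11:15-14:45.
Beatriz ∩ Divya ∩ Gabriel ∩ Finn: 11:15-14:45.
Beatriz ∩ Divya ∩ Gabriel ∩ Finn ∩ Wendy: 11:15-14:15.
Beatriz ∩ Divya ∩ Gabriel ∩ Finn ∩ Wendy ∩ Pablo: 11:15-14:15.
So the common availability across everyone is 11:15-14:15.
That's a single block of 180 minutes.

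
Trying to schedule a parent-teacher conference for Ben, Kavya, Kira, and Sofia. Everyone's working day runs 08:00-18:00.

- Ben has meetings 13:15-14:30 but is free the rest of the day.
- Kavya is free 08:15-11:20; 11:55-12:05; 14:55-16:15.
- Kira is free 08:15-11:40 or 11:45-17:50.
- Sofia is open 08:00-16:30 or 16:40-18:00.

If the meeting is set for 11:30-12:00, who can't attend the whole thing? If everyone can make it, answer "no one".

Kavya, Kira

Ben free: 08:00-13:15, 14:30-18:00 (invert busy blocks within the working day).
Kavya free: 08:15-11:20, 11:55-12:05, 14:55-16:15.
Kira free: 08:15-11:40, 11:45-17:50.
Sofia free: 08:00-16:30, 16:40-18:00.
Ben: free for 11:30-12:00. Kavya: not fully free for 11:30-12:00. Kira: not fully free for 11:30-12:00. Sofia: free for 11:30-12:00.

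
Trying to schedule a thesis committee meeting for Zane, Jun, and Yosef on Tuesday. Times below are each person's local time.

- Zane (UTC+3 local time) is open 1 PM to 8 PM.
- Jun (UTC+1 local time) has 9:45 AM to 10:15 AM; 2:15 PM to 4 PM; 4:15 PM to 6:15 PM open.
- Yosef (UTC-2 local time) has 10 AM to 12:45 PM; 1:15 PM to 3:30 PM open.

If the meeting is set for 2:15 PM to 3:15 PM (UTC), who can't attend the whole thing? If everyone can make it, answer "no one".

Jun, Yosef

Zane in UTC: 10:00-17:00 (subtract 3h to convert from UTC+3).
Jun in UTC: 08:45-09:15, 13:15-15:00, 15:15-17:15 (subtract 1h to convert from UTC+1).
Yosef in UTC: 12:00-14:45, 15:15-17:30 (add 2h to convert from UTC-2).
Zane: free for 14:15-15:15. Jun: not fully free for 14:15-15:15. Yosef: not fully free for 14:15-15:15.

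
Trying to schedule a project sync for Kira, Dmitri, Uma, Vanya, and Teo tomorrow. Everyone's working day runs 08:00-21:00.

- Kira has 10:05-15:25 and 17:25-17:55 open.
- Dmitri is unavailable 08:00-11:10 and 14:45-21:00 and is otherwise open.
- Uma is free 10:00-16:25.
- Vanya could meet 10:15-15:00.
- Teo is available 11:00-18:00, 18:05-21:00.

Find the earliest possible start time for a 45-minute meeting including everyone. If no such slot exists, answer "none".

Kira free: 10:05-15:25, 17:25-17:55.
Dmitri free: 11:10-14:45 (invert busy blocks within the working day).
Uma free: 10:00-16:25.
Vanya free: 10:15-15:00.
Teo free: 11:00-18:00, 18:05-21:00.
Kira ∩ Dmitri: 11:10-14:45.
Kira ∩ Dmitri ∩ Uma: 11:10-14:45.
Kira ∩ Dmitri ∩ Uma ∩ Vanya: 11:10-14:45.
Kira ∩ Dmitri ∩ Uma ∩ Vanya ∩ Teo: 11:10-14:45.
The first common window of at least 45 minutes is 11:10-14:45, so the earliest start is 11:10.

11:10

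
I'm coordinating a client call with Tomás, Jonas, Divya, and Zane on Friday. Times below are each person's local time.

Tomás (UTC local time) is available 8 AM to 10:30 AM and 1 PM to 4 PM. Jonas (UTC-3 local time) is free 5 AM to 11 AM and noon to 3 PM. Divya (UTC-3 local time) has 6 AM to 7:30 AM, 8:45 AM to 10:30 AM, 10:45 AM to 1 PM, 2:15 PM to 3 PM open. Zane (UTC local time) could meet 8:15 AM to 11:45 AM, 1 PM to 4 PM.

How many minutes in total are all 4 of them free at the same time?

195

Tomás in UTC: 08:00-10:30, 13:00-16:00.
Jonas in UTC: 08:00-14:00, 15:00-18:00 (add 3h to convert from UTC-3).
Divya in UTC: 09:00-10:30, 11:45-13:30, 13:45-16:00, 17:15-18:00 (add 3h to convert from UTC-3).
Zane in UTC: 08:15-11:45, 13:00-16:00.
Tomás ∩ Jonas: 08:00-10:30, 13:00-14:00, 15:00-16:00.
Tomás ∩ Jonas ∩ Divya: 09:00-10:30, 13:00-13:30, 13:45-14:00, 15:00-16:00.
Tomás ∩ Jonas ∩ Divya ∩ Zane: 09:00-10:30, 13:00-13:30, 13:45-14:00, 15:00-16:00.
So the common availability across everyone is 09:00-10:30, 13:00-13:30, 13:45-14:00, 15:00-16:00.
Summing the common windows: 90 + 30 + 15 + 60 = 195 minutes.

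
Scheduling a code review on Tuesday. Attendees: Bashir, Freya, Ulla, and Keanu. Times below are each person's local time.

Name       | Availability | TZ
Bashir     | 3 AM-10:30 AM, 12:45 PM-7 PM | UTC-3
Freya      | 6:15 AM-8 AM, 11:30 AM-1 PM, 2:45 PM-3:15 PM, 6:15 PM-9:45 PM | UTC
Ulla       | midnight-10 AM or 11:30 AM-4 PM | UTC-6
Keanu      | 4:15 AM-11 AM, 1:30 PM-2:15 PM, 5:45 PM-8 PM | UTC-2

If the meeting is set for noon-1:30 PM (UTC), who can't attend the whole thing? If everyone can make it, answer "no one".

Bashir in UTC: 06:00-13:30, 15:45-22:00 (add 3h to convert from UTC-3).
Freya in UTC: 06:15-08:00, 11:30-13:00, 14:45-15:15, 18:15-21:45.
Ulla in UTC: 06:00-16:00, 17:30-22:00 (add 6h to convert from UTC-6).
Keanu in UTC: 06:15-13:00, 15:30-16:15, 19:45-22:00 (add 2h to convert from UTC-2).
Bashir: free for 12:00-13:30. Freya: not fully free for 12:00-13:30. Ulla: free for 12:00-13:30. Keanu: not fully free for 12:00-13:30.

Freya, Keanu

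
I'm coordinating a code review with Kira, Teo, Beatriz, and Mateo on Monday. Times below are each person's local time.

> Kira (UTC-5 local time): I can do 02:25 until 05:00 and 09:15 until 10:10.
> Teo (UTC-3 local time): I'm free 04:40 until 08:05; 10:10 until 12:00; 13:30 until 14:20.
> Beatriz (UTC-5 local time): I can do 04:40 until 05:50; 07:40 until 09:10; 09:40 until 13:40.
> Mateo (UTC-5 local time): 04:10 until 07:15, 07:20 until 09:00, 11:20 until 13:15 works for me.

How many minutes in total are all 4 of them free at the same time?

20

Kira in UTC: 07:25-10:00, 14:15-15:10 (add 5h to convert from UTC-5).
Teo in UTC: 07:40-11:05, 13:10-15:00, 16:30-17:20 (add 3h to convert from UTC-3).
Beatriz in UTC: 09:40-10:50, 12:40-14:10, 14:40-18:40 (add 5h to convert from UTC-5).
Mateo in UTC: 09:10-12:15, 12:20-14:00, 16:20-18:15 (add 5h to convert from UTC-5).
Kira ∩ Teo: 07:40-10:00, 14:15-15:00.
Kira ∩ Teo ∩ Beatriz: 09:40-10:00, 14:40-15:00.
Kira ∩ Teo ∩ Beatriz ∩ Mateo: 09:40-10:00.
That's a single block of 20 minutes.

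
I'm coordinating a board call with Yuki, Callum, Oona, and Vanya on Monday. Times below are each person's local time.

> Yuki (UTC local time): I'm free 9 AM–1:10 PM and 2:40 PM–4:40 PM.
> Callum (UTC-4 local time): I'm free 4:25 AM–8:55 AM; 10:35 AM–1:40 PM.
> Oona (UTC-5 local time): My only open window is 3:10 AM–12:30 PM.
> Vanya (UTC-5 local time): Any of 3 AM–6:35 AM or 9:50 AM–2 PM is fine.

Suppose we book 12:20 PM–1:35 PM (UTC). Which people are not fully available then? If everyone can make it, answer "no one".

Callum, Vanya, Yuki

Yuki in UTC: 09:00-13:10, 14:40-16:40.
Callum in UTC: 08:25-12:55, 14:35-17:40 (add 4h to convert from UTC-4).
Oona in UTC: 08:10-17:30 (add 5h to convert from UTC-5).
Vanya in UTC: 08:00-11:35, 14:50-19:00 (add 5h to convert from UTC-5).
Yuki: not fully free for 12:20-13:35. Callum: not fully free for 12:20-13:35. Oona: free for 12:20-13:35. Vanya: not fully free for 12:20-13:35.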